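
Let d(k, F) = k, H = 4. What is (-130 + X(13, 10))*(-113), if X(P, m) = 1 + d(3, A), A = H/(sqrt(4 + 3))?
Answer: 14238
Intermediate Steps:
A = 4*sqrt(7)/7 (A = 4/(sqrt(4 + 3)) = 4/(sqrt(7)) = 4*(sqrt(7)/7) = 4*sqrt(7)/7 ≈ 1.5119)
X(P, m) = 4 (X(P, m) = 1 + 3 = 4)
(-130 + X(13, 10))*(-113) = (-130 + 4)*(-113) = -126*(-113) = 14238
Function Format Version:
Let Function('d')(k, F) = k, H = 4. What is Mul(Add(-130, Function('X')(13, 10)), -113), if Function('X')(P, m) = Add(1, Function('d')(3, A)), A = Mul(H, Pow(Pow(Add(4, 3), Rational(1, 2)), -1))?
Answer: 14238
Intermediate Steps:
A = Mul(Rational(4, 7), Pow(7, Rational(1, 2))) (A = Mul(4, Pow(Pow(Add(4, 3), Rational(1, 2)), -1)) = Mul(4, Pow(Pow(7, Rational(1, 2)), -1)) = Mul(4, Mul(Rational(1, 7), Pow(7, Rational(1, 2)))) = Mul(Rational(4, 7), Pow(7, Rational(1, 2))) ≈ 1.5119)
Function('X')(P, m) = 4 (Function('X')(P, m) = Add(1, 3) = 4)
Mul(Add(-130, Function('X')(13, 10)), -113) = Mul(Add(-130, 4), -113) = Mul(-126, -113) = 14238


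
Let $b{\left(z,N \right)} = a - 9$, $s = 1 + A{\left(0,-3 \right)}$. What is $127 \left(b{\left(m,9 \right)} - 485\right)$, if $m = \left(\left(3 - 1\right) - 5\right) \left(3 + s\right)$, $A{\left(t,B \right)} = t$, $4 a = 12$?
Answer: $-62357$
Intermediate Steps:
$a = 3$ ($a = \frac{1}{4} \cdot 12 = 3$)
$s = 1$ ($s = 1 + 0 = 1$)
$m = -12$ ($m = \left(\left(3 - 1\right) - 5\right) \left(3 + 1\right) = \left(2 - 5\right) 4 = \left(-3\right) 4 = -12$)
$b{\left(z,N \right)} = -6$ ($b{\left(z,N \right)} = 3 - 9 = -6$)
$127 \left(b{\left(m,9 \right)} - 485\right) = 127 \left(-6 - 485\right) = 127 \left(-491\right) = -62357$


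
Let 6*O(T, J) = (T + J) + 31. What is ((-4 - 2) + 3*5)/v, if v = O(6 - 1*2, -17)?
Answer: 3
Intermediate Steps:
O(T, J) = 31/6 + J/6 + T/6 (O(T, J) = ((T + J) + 31)/6 = ((J + T) + 31)/6 = (31 + J + T)/6 = 31/6 + J/6 + T/6)
v = 3 (v = 31/6 + (⅙)*(-17) + (6 - 1*2)/6 = 31/6 - 17/6 + (6 - 2)/6 = 31/6 - 17/6 + (⅙)*4 = 31/6 - 17/6 + ⅔ = 3)
((-4 - 2) + 3*5)/v = ((-4 - 2) + 3*5)/3 = (-6 + 15)/3 = (⅓)*9 = 3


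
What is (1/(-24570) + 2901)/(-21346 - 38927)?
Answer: -71277569/1480907610 ≈ -0.048131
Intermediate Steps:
(1/(-24570) + 2901)/(-21346 - 38927) = (-1/24570 + 2901)/(-60273) = (71277569/24570)*(-1/60273) = -71277569/1480907610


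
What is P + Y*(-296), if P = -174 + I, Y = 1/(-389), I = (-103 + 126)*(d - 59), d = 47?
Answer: -174754/389 ≈ -449.24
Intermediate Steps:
I = -276 (I = (-103 + 126)*(47 - 59) = 23*(-12) = -276)
Y = -1/389 ≈ -0.0025707
P = -450 (P = -174 - 276 = -450)
P + Y*(-296) = -450 - 1/389*(-296) = -450 + 296/389 = -174754/389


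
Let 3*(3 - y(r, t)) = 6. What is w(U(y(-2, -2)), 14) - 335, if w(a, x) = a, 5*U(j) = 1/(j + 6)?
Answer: -11724/35 ≈ -334.97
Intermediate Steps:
y(r, t) = 1 (y(r, t) = 3 - ⅓*6 = 3 - 2 = 1)
U(j) = 1/(5*(6 + j)) (U(j) = 1/(5*(j + 6)) = 1/(5*(6 + j)))
w(U(y(-2, -2)), 14) - 335 = 1/(5*(6 + 1)) - 335 = (⅕)/7 - 335 = (⅕)*(⅐) - 335 = 1/35 - 335 = -11724/35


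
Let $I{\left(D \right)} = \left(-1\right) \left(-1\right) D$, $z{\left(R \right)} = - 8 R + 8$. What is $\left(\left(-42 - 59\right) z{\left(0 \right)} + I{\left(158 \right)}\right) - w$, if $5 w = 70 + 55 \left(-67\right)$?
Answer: $73$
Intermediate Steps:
$z{\left(R \right)} = 8 - 8 R$
$I{\left(D \right)} = D$ ($I{\left(D \right)} = 1 D = D$)
$w = -723$ ($w = \frac{70 + 55 \left(-67\right)}{5} = \frac{70 - 3685}{5} = \frac{1}{5} \left(-3615\right) = -723$)
$\left(\left(-42 - 59\right) z{\left(0 \right)} + I{\left(158 \right)}\right) - w = \left(\left(-42 - 59\right) \left(8 - 0\right) + 158\right) - -723 = \left(- 101 \left(8 + 0\right) + 158\right) + 723 = \left(\left(-101\right) 8 + 158\right) + 723 = \left(-808 + 158\right) + 723 = -650 + 723 = 73$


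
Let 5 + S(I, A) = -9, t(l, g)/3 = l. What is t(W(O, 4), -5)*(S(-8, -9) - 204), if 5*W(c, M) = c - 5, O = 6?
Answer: -654/5 ≈ -130.80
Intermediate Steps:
W(c, M) = -1 + c/5 (W(c, M) = (c - 5)/5 = (-5 + c)/5 = -1 + c/5)
t(l, g) = 3*l
S(I, A) = -14 (S(I, A) = -5 - 9 = -14)
t(W(O, 4), -5)*(S(-8, -9) - 204) = (3*(-1 + (⅕)*6))*(-14 - 204) = (3*(-1 + 6/5))*(-218) = (3*(⅕))*(-218) = (⅗)*(-218) = -654/5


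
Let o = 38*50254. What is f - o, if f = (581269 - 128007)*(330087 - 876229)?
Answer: -247547324856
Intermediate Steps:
o = 1909652
f = -247545415204 (f = 453262*(-546142) = -247545415204)
f - o = -247545415204 - 1*1909652 = -247545415204 - 1909652 = -247547324856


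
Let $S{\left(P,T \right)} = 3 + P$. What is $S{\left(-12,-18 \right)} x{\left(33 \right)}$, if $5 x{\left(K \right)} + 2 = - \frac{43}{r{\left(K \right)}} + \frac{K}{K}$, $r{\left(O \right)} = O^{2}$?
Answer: $\frac{1132}{605} \approx 1.8711$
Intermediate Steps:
$x{\left(K \right)} = - \frac{1}{5} - \frac{43}{5 K^{2}}$ ($x{\left(K \right)} = - \frac{2}{5} + \frac{- \frac{43}{K^{2}} + \frac{K}{K}}{5} = - \frac{2}{5} + \frac{- \frac{43}{K^{2}} + 1}{5} = - \frac{2}{5} + \frac{1 - \frac{43}{K^{2}}}{5} = - \frac{2}{5} + \left(\frac{1}{5} - \frac{43}{5 K^{2}}\right) = - \frac{1}{5} - \frac{43}{5 K^{2}}$)
$S{\left(-12,-18 \right)} x{\left(33 \right)} = \left(3 - 12\right) \frac{-43 - 33^{2}}{5 \cdot 1089} = - 9 \cdot \frac{1}{5} \cdot \frac{1}{1089} \left(-43 - 1089\right) = - 9 \cdot \frac{1}{5} \cdot \frac{1}{1089} \left(-1132\right) = \left(-9\right) \left(- \frac{1132}{5445}\right) = \frac{1132}{605}$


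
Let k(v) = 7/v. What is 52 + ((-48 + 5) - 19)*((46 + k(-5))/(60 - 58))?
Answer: -6653/5 ≈ -1330.6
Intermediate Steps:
52 + ((-48 + 5) - 19)*((46 + k(-5))/(60 - 58)) = 52 + ((-48 + 5) - 19)*((46 + 7/(-5))/(60 - 58)) = 52 + (-43 - 19)*((46 + 7*(-⅕))/2) = 52 - 62*(46 - 7/5)/2 = 52 - 13826/(5*2) = 52 - 62*223/10 = 52 - 6913/5 = -6653/5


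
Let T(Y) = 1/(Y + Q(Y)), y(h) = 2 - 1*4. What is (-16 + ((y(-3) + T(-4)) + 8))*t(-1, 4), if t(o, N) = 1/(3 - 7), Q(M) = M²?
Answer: 119/48 ≈ 2.4792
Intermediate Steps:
y(h) = -2 (y(h) = 2 - 4 = -2)
T(Y) = 1/(Y + Y²)
t(o, N) = -¼ (t(o, N) = 1/(-4) = -¼)
(-16 + ((y(-3) + T(-4)) + 8))*t(-1, 4) = (-16 + ((-2 + 1/((-4)*(1 - 4))) + 8))*(-¼) = (-16 + ((-2 - ¼/(-3)) + 8))*(-¼) = (-16 + ((-2 - ¼*(-⅓)) + 8))*(-¼) = (-16 + ((-2 + 1/12) + 8))*(-¼) = (-16 + (-23/12 + 8))*(-¼) = (-16 + 73/12)*(-¼) = -119/12*(-¼) = 119/48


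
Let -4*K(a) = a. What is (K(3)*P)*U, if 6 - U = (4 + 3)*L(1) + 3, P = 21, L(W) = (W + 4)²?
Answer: 2709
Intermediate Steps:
K(a) = -a/4
L(W) = (4 + W)²
U = -172 (U = 6 - ((4 + 3)*(4 + 1)² + 3) = 6 - (7*5² + 3) = 6 - (7*25 + 3) = 6 - (175 + 3) = 6 - 1*178 = 6 - 178 = -172)
(K(3)*P)*U = (-¼*3*21)*(-172) = -¾*21*(-172) = -63/4*(-172) = 2709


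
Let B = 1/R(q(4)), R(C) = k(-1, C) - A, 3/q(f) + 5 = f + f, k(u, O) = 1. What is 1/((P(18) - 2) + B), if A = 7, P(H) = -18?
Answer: -6/121 ≈ -0.049587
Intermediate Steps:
q(f) = 3/(-5 + 2*f) (q(f) = 3/(-5 + (f + f)) = 3/(-5 + 2*f))
R(C) = -6 (R(C) = 1 - 1*7 = 1 - 7 = -6)
B = -1/6 (B = 1/(-6) = -1/6 ≈ -0.16667)
1/((P(18) - 2) + B) = 1/((-18 - 2) - 1/6) = 1/(-20 - 1/6) = 1/(-121/6) = -6/121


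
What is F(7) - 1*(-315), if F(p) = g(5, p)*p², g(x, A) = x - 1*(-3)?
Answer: 707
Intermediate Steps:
g(x, A) = 3 + x (g(x, A) = x + 3 = 3 + x)
F(p) = 8*p² (F(p) = (3 + 5)*p² = 8*p²)
F(7) - 1*(-315) = 8*7² - 1*(-315) = 8*49 + 315 = 392 + 315 = 707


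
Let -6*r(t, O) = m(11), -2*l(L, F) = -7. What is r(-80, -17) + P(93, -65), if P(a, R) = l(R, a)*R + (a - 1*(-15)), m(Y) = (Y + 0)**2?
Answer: -419/3 ≈ -139.67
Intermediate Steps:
l(L, F) = 7/2 (l(L, F) = -1/2*(-7) = 7/2)
m(Y) = Y**2
r(t, O) = -121/6 (r(t, O) = -1/6*11**2 = -1/6*121 = -121/6)
P(a, R) = 15 + a + 7*R/2 (P(a, R) = 7*R/2 + (a - 1*(-15)) = 7*R/2 + (a + 15) = 7*R/2 + (15 + a) = 15 + a + 7*R/2)
r(-80, -17) + P(93, -65) = -121/6 + (15 + 93 + (7/2)*(-65)) = -121/6 + (15 + 93 - 455/2) = -121/6 - 239/2 = -419/3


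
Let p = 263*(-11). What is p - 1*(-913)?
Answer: -1980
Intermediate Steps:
p = -2893
p - 1*(-913) = -2893 - 1*(-913) = -2893 + 913 = -1980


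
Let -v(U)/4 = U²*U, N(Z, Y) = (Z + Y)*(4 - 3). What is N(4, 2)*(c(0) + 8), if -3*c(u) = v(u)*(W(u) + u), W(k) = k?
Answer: 48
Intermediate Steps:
N(Z, Y) = Y + Z (N(Z, Y) = (Y + Z)*1 = Y + Z)
v(U) = -4*U³ (v(U) = -4*U²*U = -4*U³)
c(u) = 8*u⁴/3 (c(u) = -(-4*u³)*(u + u)/3 = -(-4*u³)*2*u/3 = -(-8)*u⁴/3 = 8*u⁴/3)
N(4, 2)*(c(0) + 8) = (2 + 4)*((8/3)*0⁴ + 8) = 6*((8/3)*0 + 8) = 6*(0 + 8) = 6*8 = 48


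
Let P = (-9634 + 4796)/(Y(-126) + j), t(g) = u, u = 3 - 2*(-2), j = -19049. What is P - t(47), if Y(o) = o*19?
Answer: -3543/523 ≈ -6.7744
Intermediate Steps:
Y(o) = 19*o
u = 7 (u = 3 + 4 = 7)
t(g) = 7
P = 118/523 (P = (-9634 + 4796)/(19*(-126) - 19049) = -4838/(-2394 - 19049) = -4838/(-21443) = -4838*(-1/21443) = 118/523 ≈ 0.22562)
P - t(47) = 118/523 - 1*7 = 118/523 - 7 = -3543/523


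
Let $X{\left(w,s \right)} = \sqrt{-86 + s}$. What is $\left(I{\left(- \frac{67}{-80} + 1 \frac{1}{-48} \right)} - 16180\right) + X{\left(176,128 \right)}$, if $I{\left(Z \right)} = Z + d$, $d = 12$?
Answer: $- \frac{970031}{60} + \sqrt{42} \approx -16161.0$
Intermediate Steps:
$I{\left(Z \right)} = 12 + Z$ ($I{\left(Z \right)} = Z + 12 = 12 + Z$)
$\left(I{\left(- \frac{67}{-80} + 1 \frac{1}{-48} \right)} - 16180\right) + X{\left(176,128 \right)} = \left(\left(12 + \left(- \frac{67}{-80} + 1 \frac{1}{-48}\right)\right) - 16180\right) + \sqrt{-86 + 128} = \left(\left(12 + \left(\left(-67\right) \left(- \frac{1}{80}\right) + 1 \left(- \frac{1}{48}\right)\right)\right) - 16180\right) + \sqrt{42} = \left(\left(12 + \left(\frac{67}{80} - \frac{1}{48}\right)\right) - 16180\right) + \sqrt{42} = \left(\left(12 + \frac{49}{60}\right) - 16180\right) + \sqrt{42} = \left(\frac{769}{60} - 16180\right) + \sqrt{42} = - \frac{970031}{60} + \sqrt{42}$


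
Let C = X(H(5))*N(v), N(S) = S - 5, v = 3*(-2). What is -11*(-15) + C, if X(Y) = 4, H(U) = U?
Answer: 121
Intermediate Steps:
v = -6
N(S) = -5 + S
C = -44 (C = 4*(-5 - 6) = 4*(-11) = -44)
-11*(-15) + C = -11*(-15) - 44 = 165 - 44 = 121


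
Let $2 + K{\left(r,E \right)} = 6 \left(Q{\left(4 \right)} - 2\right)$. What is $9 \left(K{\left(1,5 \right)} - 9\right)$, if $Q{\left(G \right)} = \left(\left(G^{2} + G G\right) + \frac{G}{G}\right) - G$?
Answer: $1359$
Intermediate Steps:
$Q{\left(G \right)} = 1 - G + 2 G^{2}$ ($Q{\left(G \right)} = \left(\left(G^{2} + G^{2}\right) + 1\right) - G = \left(2 G^{2} + 1\right) - G = \left(1 + 2 G^{2}\right) - G = 1 - G + 2 G^{2}$)
$K{\left(r,E \right)} = 160$ ($K{\left(r,E \right)} = -2 + 6 \left(\left(1 - 4 + 2 \cdot 4^{2}\right) - 2\right) = -2 + 6 \left(\left(1 - 4 + 2 \cdot 16\right) - 2\right) = -2 + 6 \left(\left(1 - 4 + 32\right) - 2\right) = -2 + 6 \left(29 - 2\right) = -2 + 6 \cdot 27 = -2 + 162 = 160$)
$9 \left(K{\left(1,5 \right)} - 9\right) = 9 \left(160 - 9\right) = 9 \cdot 151 = 1359$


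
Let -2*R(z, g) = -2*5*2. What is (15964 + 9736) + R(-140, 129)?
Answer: 25710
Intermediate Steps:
R(z, g) = 10 (R(z, g) = -(-2*5)*2/2 = -(-5)*2 = -½*(-20) = 10)
(15964 + 9736) + R(-140, 129) = (15964 + 9736) + 10 = 25700 + 10 = 25710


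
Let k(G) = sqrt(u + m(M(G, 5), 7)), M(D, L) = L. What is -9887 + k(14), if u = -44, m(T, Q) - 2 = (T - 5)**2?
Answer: -9887 + I*sqrt(42) ≈ -9887.0 + 6.4807*I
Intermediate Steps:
m(T, Q) = 2 + (-5 + T)**2 (m(T, Q) = 2 + (T - 5)**2 = 2 + (-5 + T)**2)
k(G) = I*sqrt(42) (k(G) = sqrt(-44 + (2 + (-5 + 5)**2)) = sqrt(-44 + (2 + 0**2)) = sqrt(-44 + (2 + 0)) = sqrt(-44 + 2) = sqrt(-42) = I*sqrt(42))
-9887 + k(14) = -9887 + I*sqrt(42)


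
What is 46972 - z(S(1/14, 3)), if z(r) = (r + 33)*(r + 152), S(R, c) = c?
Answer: 41392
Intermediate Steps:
z(r) = (33 + r)*(152 + r)
46972 - z(S(1/14, 3)) = 46972 - (5016 + 3² + 185*3) = 46972 - (5016 + 9 + 555) = 46972 - 1*5580 = 46972 - 5580 = 41392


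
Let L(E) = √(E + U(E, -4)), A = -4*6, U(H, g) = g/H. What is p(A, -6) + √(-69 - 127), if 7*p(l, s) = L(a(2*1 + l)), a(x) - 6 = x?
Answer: I*(196 + 3*√7)/14 ≈ 14.567*I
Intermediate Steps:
A = -24
a(x) = 6 + x
L(E) = √(E - 4/E)
p(l, s) = √(8 + l - 4/(8 + l))/7 (p(l, s) = √((6 + (2*1 + l)) - 4/(6 + (2*1 + l)))/7 = √((6 + (2 + l)) - 4/(6 + (2 + l)))/7 = √((8 + l) - 4/(8 + l))/7 = √(8 + l - 4/(8 + l))/7)
p(A, -6) + √(-69 - 127) = √(8 - 24 - 4/(8 - 24))/7 + √(-69 - 127) = √(8 - 24 - 4/(-16))/7 + √(-196) = √(8 - 24 - 4*(-1/16))/7 + 14*I = √(8 - 24 + ¼)/7 + 14*I = √(-63/4)/7 + 14*I = (3*I*√7/2)/7 + 14*I = 3*I*√7/14 + 14*I = 14*I + 3*I*√7/14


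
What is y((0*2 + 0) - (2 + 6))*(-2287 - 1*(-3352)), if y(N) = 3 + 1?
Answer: 4260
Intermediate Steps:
y(N) = 4
y((0*2 + 0) - (2 + 6))*(-2287 - 1*(-3352)) = 4*(-2287 - 1*(-3352)) = 4*(-2287 + 3352) = 4*1065 = 4260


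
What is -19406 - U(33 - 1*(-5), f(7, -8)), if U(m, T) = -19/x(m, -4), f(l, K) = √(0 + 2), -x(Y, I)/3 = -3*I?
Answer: -698635/36 ≈ -19407.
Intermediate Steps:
x(Y, I) = 9*I (x(Y, I) = -(-9)*I = 9*I)
f(l, K) = √2
U(m, T) = 19/36 (U(m, T) = -19/(9*(-4)) = -19/(-36) = -19*(-1/36) = 19/36)
-19406 - U(33 - 1*(-5), f(7, -8)) = -19406 - 1*19/36 = -19406 - 19/36 = -698635/36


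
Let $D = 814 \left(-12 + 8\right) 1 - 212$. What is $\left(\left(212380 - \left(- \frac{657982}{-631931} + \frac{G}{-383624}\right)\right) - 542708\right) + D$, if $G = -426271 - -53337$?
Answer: $- \frac{40460307762178873}{121211948972} \approx -3.338 \cdot 10^{5}$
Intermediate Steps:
$G = -372934$ ($G = -426271 + 53337 = -372934$)
$D = -3468$ ($D = 814 \left(\left(-4\right) 1\right) - 212 = 814 \left(-4\right) - 212 = -3256 - 212 = -3468$)
$\left(\left(212380 - \left(- \frac{657982}{-631931} + \frac{G}{-383624}\right)\right) - 542708\right) + D = \left(\left(212380 - \left(- \frac{657982}{-631931} - \frac{372934}{-383624}\right)\right) - 542708\right) - 3468 = \left(\left(212380 - \left(\left(-657982\right) \left(- \frac{1}{631931}\right) - - \frac{186467}{191812}\right)\right) - 542708\right) - 3468 = \left(\left(212380 - \left(\frac{657982}{631931} + \frac{186467}{191812}\right)\right) - 542708\right) - 3468 = \left(\left(212380 - \frac{244043121161}{121211948972}\right) - 542708\right) - 3468 = \left(\frac{25742749679552199}{121211948972} - 542708\right) - 3468 = - \frac{40039944723143977}{121211948972} - 3468 = - \frac{40460307762178873}{121211948972}$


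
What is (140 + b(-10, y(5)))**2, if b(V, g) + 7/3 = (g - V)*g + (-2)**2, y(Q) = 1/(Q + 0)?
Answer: 116165284/5625 ≈ 20652.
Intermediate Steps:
y(Q) = 1/Q
b(V, g) = 5/3 + g*(g - V) (b(V, g) = -7/3 + ((g - V)*g + (-2)**2) = -7/3 + (g*(g - V) + 4) = -7/3 + (4 + g*(g - V)) = 5/3 + g*(g - V))
(140 + b(-10, y(5)))**2 = (140 + (5/3 + (1/5)**2 - 1*(-10)/5))**2 = (140 + (5/3 + (1/5)**2 - 1*(-10)*1/5))**2 = (140 + (5/3 + 1/25 + 2))**2 = (140 + 278/75)**2 = (10778/75)**2 = 116165284/5625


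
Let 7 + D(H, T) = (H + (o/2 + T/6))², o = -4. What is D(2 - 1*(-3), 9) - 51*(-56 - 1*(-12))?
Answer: 9029/4 ≈ 2257.3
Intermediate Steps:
D(H, T) = -7 + (-2 + H + T/6)² (D(H, T) = -7 + (H + (-4/2 + T/6))² = -7 + (H + (-4*½ + T*(⅙)))² = -7 + (H + (-2 + T/6))² = -7 + (-2 + H + T/6)²)
D(2 - 1*(-3), 9) - 51*(-56 - 1*(-12)) = (-7 + (-12 + 9 + 6*(2 - 1*(-3)))²/36) - 51*(-56 - 1*(-12)) = (-7 + (-12 + 9 + 6*(2 + 3))²/36) - 51*(-56 + 12) = (-7 + (-12 + 9 + 6*5)²/36) - 51*(-44) = (-7 + (-12 + 9 + 30)²/36) + 2244 = (-7 + (1/36)*27²) + 2244 = (-7 + (1/36)*729) + 2244 = (-7 + 81/4) + 2244 = 53/4 + 2244 = 9029/4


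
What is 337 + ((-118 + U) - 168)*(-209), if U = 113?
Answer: 36494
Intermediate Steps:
337 + ((-118 + U) - 168)*(-209) = 337 + ((-118 + 113) - 168)*(-209) = 337 + (-5 - 168)*(-209) = 337 - 173*(-209) = 337 + 36157 = 36494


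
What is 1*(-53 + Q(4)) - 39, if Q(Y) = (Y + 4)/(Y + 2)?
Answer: -272/3 ≈ -90.667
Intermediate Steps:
Q(Y) = (4 + Y)/(2 + Y)
1*(-53 + Q(4)) - 39 = 1*(-53 + (4 + 4)/(2 + 4)) - 39 = 1*(-53 + 8/6) - 39 = 1*(-53 + (1/6)*8) - 39 = 1*(-53 + 4/3) - 39 = 1*(-155/3) - 39 = -155/3 - 39 = -272/3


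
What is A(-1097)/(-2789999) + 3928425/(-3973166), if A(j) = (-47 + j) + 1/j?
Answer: -12018464898105921/12160386696016898 ≈ -0.98833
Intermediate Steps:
A(j) = -47 + j + 1/j
A(-1097)/(-2789999) + 3928425/(-3973166) = (-47 - 1097 + 1/(-1097))/(-2789999) + 3928425/(-3973166) = (-47 - 1097 - 1/1097)*(-1/2789999) + 3928425*(-1/3973166) = -1254969/1097*(-1/2789999) - 3928425/3973166 = 1254969/3060628903 - 3928425/3973166 = -12018464898105921/12160386696016898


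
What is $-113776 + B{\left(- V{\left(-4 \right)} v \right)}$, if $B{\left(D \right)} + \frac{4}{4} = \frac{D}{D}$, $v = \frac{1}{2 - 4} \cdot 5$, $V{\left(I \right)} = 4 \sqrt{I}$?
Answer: $-113776$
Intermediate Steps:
$v = - \frac{5}{2}$ ($v = \frac{1}{-2} \cdot 5 = \left(- \frac{1}{2}\right) 5 = - \frac{5}{2} \approx -2.5$)
$B{\left(D \right)} = 0$ ($B{\left(D \right)} = -1 + \frac{D}{D} = -1 + 1 = 0$)
$-113776 + B{\left(- V{\left(-4 \right)} v \right)} = -113776 + 0 = -113776$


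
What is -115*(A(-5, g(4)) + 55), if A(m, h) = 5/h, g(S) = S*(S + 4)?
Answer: -202975/32 ≈ -6343.0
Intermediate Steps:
g(S) = S*(4 + S)
-115*(A(-5, g(4)) + 55) = -115*(5/((4*(4 + 4))) + 55) = -115*(5/((4*8)) + 55) = -115*(5/32 + 55) = -115*1765/32 = -202975/32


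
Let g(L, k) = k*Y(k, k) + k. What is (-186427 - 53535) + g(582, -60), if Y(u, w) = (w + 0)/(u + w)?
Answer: -240052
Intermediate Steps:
Y(u, w) = w/(u + w)
g(L, k) = 3*k/2 (g(L, k) = k*(k/(k + k)) + k = k*(k/((2*k))) + k = k*(k*(1/(2*k))) + k = k*(1/2) + k = k/2 + k = 3*k/2)
(-186427 - 53535) + g(582, -60) = (-186427 - 53535) + (3/2)*(-60) = -239962 - 90 = -240052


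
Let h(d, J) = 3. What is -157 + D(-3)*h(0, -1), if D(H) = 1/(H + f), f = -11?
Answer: -2201/14 ≈ -157.21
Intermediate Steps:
D(H) = 1/(-11 + H) (D(H) = 1/(H - 11) = 1/(-11 + H))
-157 + D(-3)*h(0, -1) = -157 + 3/(-11 - 3) = -157 + 3/(-14) = -157 - 1/14*3 = -157 - 3/14 = -2201/14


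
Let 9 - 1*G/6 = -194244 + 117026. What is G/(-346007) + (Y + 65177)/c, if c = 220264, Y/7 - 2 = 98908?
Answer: 160054597261/76212885848 ≈ 2.1001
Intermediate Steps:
Y = 692370 (Y = 14 + 7*98908 = 14 + 692356 = 692370)
G = 463362 (G = 54 - 6*(-194244 + 117026) = 54 - 6*(-77218) = 54 + 463308 = 463362)
G/(-346007) + (Y + 65177)/c = 463362/(-346007) + (692370 + 65177)/220264 = 463362*(-1/346007) + 757547*(1/220264) = -463362/346007 + 757547/220264 = 160054597261/76212885848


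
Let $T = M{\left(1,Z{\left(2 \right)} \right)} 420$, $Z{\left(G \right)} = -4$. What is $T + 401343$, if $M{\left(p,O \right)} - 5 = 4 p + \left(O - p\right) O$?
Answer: $413523$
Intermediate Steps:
$M{\left(p,O \right)} = 5 + 4 p + O \left(O - p\right)$ ($M{\left(p,O \right)} = 5 + \left(4 p + \left(O - p\right) O\right) = 5 + \left(4 p + O \left(O - p\right)\right) = 5 + 4 p + O \left(O - p\right)$)
$T = 12180$ ($T = \left(5 + \left(-4\right)^{2} + 4 \cdot 1 - \left(-4\right) 1\right) 420 = \left(5 + 16 + 4 + 4\right) 420 = 29 \cdot 420 = 12180$)
$T + 401343 = 12180 + 401343 = 413523$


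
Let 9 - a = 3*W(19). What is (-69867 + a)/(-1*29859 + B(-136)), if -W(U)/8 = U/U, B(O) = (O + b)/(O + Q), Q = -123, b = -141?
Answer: 9043503/3866602 ≈ 2.3389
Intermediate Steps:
B(O) = (-141 + O)/(-123 + O) (B(O) = (O - 141)/(O - 123) = (-141 + O)/(-123 + O))
W(U) = -8 (W(U) = -8*U/U = -8*1 = -8)
a = 33 (a = 9 - 3*(-8) = 9 - 1*(-24) = 9 + 24 = 33)
(-69867 + a)/(-1*29859 + B(-136)) = (-69867 + 33)/(-1*29859 + (-141 - 136)/(-123 - 136)) = -69834/(-29859 - 277/(-259)) = -69834/(-29859 - 1/259*(-277)) = -69834/(-29859 + 277/259) = -69834/(-7733204/259) = -69834*(-259/7733204) = 9043503/3866602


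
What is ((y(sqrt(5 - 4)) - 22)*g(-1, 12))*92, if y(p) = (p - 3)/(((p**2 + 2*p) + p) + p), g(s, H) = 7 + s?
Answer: -61824/5 ≈ -12365.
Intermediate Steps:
y(p) = (-3 + p)/(p**2 + 4*p) (y(p) = (-3 + p)/((p**2 + 3*p) + p) = (-3 + p)/(p**2 + 4*p))
((y(sqrt(5 - 4)) - 22)*g(-1, 12))*92 = (((-3 + sqrt(5 - 4))/((sqrt(5 - 4))*(4 + sqrt(5 - 4))) - 22)*(7 - 1))*92 = (((-3 + sqrt(1))/((sqrt(1))*(4 + sqrt(1))) - 22)*6)*92 = (((-3 + 1)/(1*(4 + 1)) - 22)*6)*92 = ((1*(-2)/5 - 22)*6)*92 = ((1*(1/5)*(-2) - 22)*6)*92 = ((-2/5 - 22)*6)*92 = -112/5*6*92 = -672/5*92 = -61824/5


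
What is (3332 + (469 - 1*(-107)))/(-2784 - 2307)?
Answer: -3908/5091 ≈ -0.76763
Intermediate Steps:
(3332 + (469 - 1*(-107)))/(-2784 - 2307) = (3332 + (469 + 107))/(-5091) = (3332 + 576)*(-1/5091) = 3908*(-1/5091) = -3908/5091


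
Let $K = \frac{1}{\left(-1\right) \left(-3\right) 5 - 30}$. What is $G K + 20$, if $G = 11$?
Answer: $\frac{289}{15} \approx 19.267$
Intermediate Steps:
$K = - \frac{1}{15}$ ($K = \frac{1}{3 \cdot 5 - 30} = \frac{1}{15 - 30} = \frac{1}{-15} = - \frac{1}{15} \approx -0.066667$)
$G K + 20 = 11 \left(- \frac{1}{15}\right) + 20 = - \frac{11}{15} + 20 = \frac{289}{15}$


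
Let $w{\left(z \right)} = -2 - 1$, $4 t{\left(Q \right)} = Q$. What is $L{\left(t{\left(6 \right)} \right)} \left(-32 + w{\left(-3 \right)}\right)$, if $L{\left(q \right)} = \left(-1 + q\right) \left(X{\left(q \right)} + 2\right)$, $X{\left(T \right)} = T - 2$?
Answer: $- \frac{105}{4} \approx -26.25$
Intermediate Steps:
$t{\left(Q \right)} = \frac{Q}{4}$
$X{\left(T \right)} = -2 + T$ ($X{\left(T \right)} = T - 2 = -2 + T$)
$L{\left(q \right)} = q \left(-1 + q\right)$ ($L{\left(q \right)} = \left(-1 + q\right) \left(\left(-2 + q\right) + 2\right) = \left(-1 + q\right) q = q \left(-1 + q\right)$)
$w{\left(z \right)} = -3$
$L{\left(t{\left(6 \right)} \right)} \left(-32 + w{\left(-3 \right)}\right) = \frac{1}{4} \cdot 6 \left(-1 + \frac{1}{4} \cdot 6\right) \left(-32 - 3\right) = \frac{3 \left(-1 + \frac{3}{2}\right)}{2} \left(-35\right) = \frac{3}{2} \cdot \frac{1}{2} \left(-35\right) = \frac{3}{4} \left(-35\right) = - \frac{105}{4}$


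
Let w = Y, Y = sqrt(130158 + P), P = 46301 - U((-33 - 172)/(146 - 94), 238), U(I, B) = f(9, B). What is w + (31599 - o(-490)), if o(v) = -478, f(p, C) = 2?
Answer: 32077 + sqrt(176457) ≈ 32497.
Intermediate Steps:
U(I, B) = 2
P = 46299 (P = 46301 - 1*2 = 46301 - 2 = 46299)
Y = sqrt(176457) (Y = sqrt(130158 + 46299) = sqrt(176457) ≈ 420.07)
w = sqrt(176457) ≈ 420.07
w + (31599 - o(-490)) = sqrt(176457) + (31599 - 1*(-478)) = sqrt(176457) + (31599 + 478) = sqrt(176457) + 32077 = 32077 + sqrt(176457)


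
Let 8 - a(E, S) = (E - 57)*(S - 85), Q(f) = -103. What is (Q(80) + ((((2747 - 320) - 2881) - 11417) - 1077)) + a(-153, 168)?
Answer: 4387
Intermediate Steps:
a(E, S) = 8 - (-85 + S)*(-57 + E) (a(E, S) = 8 - (E - 57)*(S - 85) = 8 - (-57 + E)*(-85 + S) = 8 - (-85 + S)*(-57 + E))
(Q(80) + ((((2747 - 320) - 2881) - 11417) - 1077)) + a(-153, 168) = (-103 + ((((2747 - 320) - 2881) - 11417) - 1077)) + (-4837 + 57*168 + 85*(-153) - 1*(-153)*168) = (-103 + (((2427 - 2881) - 11417) - 1077)) + (-4837 + 9576 - 13005 + 25704) = (-103 + ((-454 - 11417) - 1077)) + 17438 = (-103 + (-11871 - 1077)) + 17438 = (-103 - 12948) + 17438 = -13051 + 17438 = 4387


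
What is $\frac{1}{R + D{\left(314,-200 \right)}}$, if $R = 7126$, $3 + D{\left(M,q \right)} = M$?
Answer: $\frac{1}{7437} \approx 0.00013446$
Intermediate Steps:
$D{\left(M,q \right)} = -3 + M$
$\frac{1}{R + D{\left(314,-200 \right)}} = \frac{1}{7126 + \left(-3 + 314\right)} = \frac{1}{7126 + 311} = \frac{1}{7437}$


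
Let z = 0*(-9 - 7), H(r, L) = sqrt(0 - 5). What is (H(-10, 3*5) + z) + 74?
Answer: 74 + I*sqrt(5) ≈ 74.0 + 2.2361*I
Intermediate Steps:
H(r, L) = I*sqrt(5) (H(r, L) = sqrt(-5) = I*sqrt(5))
z = 0 (z = 0*(-16) = 0)
(H(-10, 3*5) + z) + 74 = (I*sqrt(5) + 0) + 74 = I*sqrt(5) + 74 = 74 + I*sqrt(5)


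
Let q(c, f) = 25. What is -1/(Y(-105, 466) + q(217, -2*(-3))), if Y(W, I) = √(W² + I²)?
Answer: 25/227556 - √228181/227556 ≈ -0.0019893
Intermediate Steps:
Y(W, I) = √(I² + W²)
-1/(Y(-105, 466) + q(217, -2*(-3))) = -1/(√(466² + (-105)²) + 25) = -1/(√(217156 + 11025) + 25) = -1/(√228181 + 25) = -1/(25 + √228181)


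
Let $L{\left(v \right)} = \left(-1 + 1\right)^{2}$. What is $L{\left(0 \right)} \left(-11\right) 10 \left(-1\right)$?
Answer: $0$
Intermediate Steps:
$L{\left(v \right)} = 0$ ($L{\left(v \right)} = 0^{2} = 0$)
$L{\left(0 \right)} \left(-11\right) 10 \left(-1\right) = 0 \left(-11\right) 10 \left(-1\right) = 0 \left(-10\right) = 0$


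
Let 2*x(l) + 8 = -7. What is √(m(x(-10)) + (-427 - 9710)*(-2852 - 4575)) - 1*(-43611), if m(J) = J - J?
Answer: 43611 + √75287499 ≈ 52288.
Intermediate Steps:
x(l) = -15/2 (x(l) = -4 + (½)*(-7) = -4 - 7/2 = -15/2)
m(J) = 0
√(m(x(-10)) + (-427 - 9710)*(-2852 - 4575)) - 1*(-43611) = √(0 + (-427 - 9710)*(-2852 - 4575)) - 1*(-43611) = √(0 - 10137*(-7427)) + 43611 = √(0 + 75287499) + 43611 = √75287499 + 43611 = 43611 + √75287499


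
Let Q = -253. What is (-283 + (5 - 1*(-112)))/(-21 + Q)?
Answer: 83/137 ≈ 0.60584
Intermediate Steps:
(-283 + (5 - 1*(-112)))/(-21 + Q) = (-283 + (5 - 1*(-112)))/(-21 - 253) = (-283 + (5 + 112))/(-274) = (-283 + 117)*(-1/274) = -166*(-1/274) = 83/137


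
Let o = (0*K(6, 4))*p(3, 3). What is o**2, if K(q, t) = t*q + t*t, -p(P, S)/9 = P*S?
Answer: 0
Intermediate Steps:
p(P, S) = -9*P*S
K(q, t) = t**2 + q*t (K(q, t) = q*t + t**2 = t**2 + q*t)
o = 0 (o = (0*(4*(6 + 4)))*(-9*3*3) = (0*(4*10))*(-81) = (0*40)*(-81) = 0*(-81) = 0)
o**2 = 0**2 = 0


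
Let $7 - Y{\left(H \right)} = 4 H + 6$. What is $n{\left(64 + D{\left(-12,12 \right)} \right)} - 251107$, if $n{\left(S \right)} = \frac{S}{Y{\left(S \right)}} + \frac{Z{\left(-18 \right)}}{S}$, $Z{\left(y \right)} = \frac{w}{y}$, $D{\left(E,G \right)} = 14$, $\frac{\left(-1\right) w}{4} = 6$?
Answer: $- \frac{9137038913}{36387} \approx -2.5111 \cdot 10^{5}$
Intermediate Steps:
$w = -24$ ($w = \left(-4\right) 6 = -24$)
$Y{\left(H \right)} = 1 - 4 H$ ($Y{\left(H \right)} = 7 - \left(4 H + 6\right) = 7 - \left(6 + 4 H\right) = 1 - 4 H$)
$Z{\left(y \right)} = - \frac{24}{y}$
$n{\left(S \right)} = \frac{4}{3 S} + \frac{S}{1 - 4 S}$ ($n{\left(S \right)} = \frac{S}{1 - 4 S} + \frac{\left(-24\right) \frac{1}{-18}}{S} = \frac{S}{1 - 4 S} + \frac{\left(-24\right) \left(- \frac{1}{18}\right)}{S} = \frac{S}{1 - 4 S} + \frac{4}{3 S} = \frac{4}{3 S} + \frac{S}{1 - 4 S}$)
$n{\left(64 + D{\left(-12,12 \right)} \right)} - 251107 = \frac{-4 - 3 \left(64 + 14\right)^{2} + 16 \left(64 + 14\right)}{3 \left(64 + 14\right) \left(-1 + 4 \left(64 + 14\right)\right)} - 251107 = \frac{-4 - 3 \cdot 78^{2} + 16 \cdot 78}{3 \cdot 78 \left(-1 + 4 \cdot 78\right)} - 251107 = \frac{1}{3} \cdot \frac{1}{78} \frac{1}{-1 + 312} \left(-4 - 18252 + 1248\right) - 251107 = \frac{1}{3} \cdot \frac{1}{78} \cdot \frac{1}{311} \left(-4 - 18252 + 1248\right) - 251107 = \frac{1}{3} \cdot \frac{1}{78} \cdot \frac{1}{311} \left(-17008\right) - 251107 = - \frac{8504}{36387} - 251107 = - \frac{9137038913}{36387}$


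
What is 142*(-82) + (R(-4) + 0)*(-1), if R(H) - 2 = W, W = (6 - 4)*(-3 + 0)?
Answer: -11640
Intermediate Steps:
W = -6 (W = 2*(-3) = -6)
R(H) = -4 (R(H) = 2 - 6 = -4)
142*(-82) + (R(-4) + 0)*(-1) = 142*(-82) + (-4 + 0)*(-1) = -11644 - 4*(-1) = -11644 + 4 = -11640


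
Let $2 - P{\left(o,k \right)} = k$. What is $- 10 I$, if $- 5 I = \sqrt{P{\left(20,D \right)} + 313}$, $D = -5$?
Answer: $16 \sqrt{5} \approx 35.777$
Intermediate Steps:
$P{\left(o,k \right)} = 2 - k$
$I = - \frac{8 \sqrt{5}}{5}$ ($I = - \frac{\sqrt{\left(2 - -5\right) + 313}}{5} = - \frac{\sqrt{\left(2 + 5\right) + 313}}{5} = - \frac{\sqrt{7 + 313}}{5} = - \frac{\sqrt{320}}{5} = - \frac{8 \sqrt{5}}{5} \approx -3.5777$)
$- 10 I = - 10 \left(- \frac{8 \sqrt{5}}{5}\right) = 16 \sqrt{5}$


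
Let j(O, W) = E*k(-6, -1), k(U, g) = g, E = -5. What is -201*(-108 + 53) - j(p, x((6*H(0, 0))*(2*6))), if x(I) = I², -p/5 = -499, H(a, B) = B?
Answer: 11050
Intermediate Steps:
p = 2495 (p = -5*(-499) = 2495)
j(O, W) = 5 (j(O, W) = -5*(-1) = 5)
-201*(-108 + 53) - j(p, x((6*H(0, 0))*(2*6))) = -201*(-108 + 53) - 1*5 = -201*(-55) - 5 = 11055 - 5 = 11050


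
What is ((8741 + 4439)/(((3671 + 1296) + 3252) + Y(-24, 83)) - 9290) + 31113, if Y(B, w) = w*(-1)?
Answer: 44391277/2034 ≈ 21825.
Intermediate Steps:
Y(B, w) = -w
((8741 + 4439)/(((3671 + 1296) + 3252) + Y(-24, 83)) - 9290) + 31113 = ((8741 + 4439)/(((3671 + 1296) + 3252) - 1*83) - 9290) + 31113 = (13180/((4967 + 3252) - 83) - 9290) + 31113 = (13180/(8219 - 83) - 9290) + 31113 = (13180/8136 - 9290) + 31113 = (13180*(1/8136) - 9290) + 31113 = (3295/2034 - 9290) + 31113 = -18892565/2034 + 31113 = 44391277/2034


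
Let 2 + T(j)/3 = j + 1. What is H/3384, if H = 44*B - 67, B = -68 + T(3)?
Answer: -2795/3384 ≈ -0.82595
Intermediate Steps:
T(j) = -3 + 3*j (T(j) = -6 + 3*(j + 1) = -6 + 3*(1 + j) = -6 + (3 + 3*j) = -3 + 3*j)
B = -62 (B = -68 + (-3 + 3*3) = -68 + (-3 + 9) = -68 + 6 = -62)
H = -2795 (H = 44*(-62) - 67 = -2728 - 67 = -2795)
H/3384 = -2795/3384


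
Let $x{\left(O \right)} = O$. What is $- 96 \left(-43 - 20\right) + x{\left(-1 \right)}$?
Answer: $6047$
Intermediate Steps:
$- 96 \left(-43 - 20\right) + x{\left(-1 \right)} = - 96 \left(-43 - 20\right) - 1 = \left(-96\right) \left(-63\right) - 1 = 6048 - 1 = 6047$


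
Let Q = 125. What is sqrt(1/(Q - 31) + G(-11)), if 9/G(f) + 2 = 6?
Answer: 5*sqrt(799)/94 ≈ 1.5035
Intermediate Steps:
G(f) = 9/4 (G(f) = 9/(-2 + 6) = 9/4)
sqrt(1/(Q - 31) + G(-11)) = sqrt(1/(125 - 31) + 9/4) = sqrt(1/94 + 9/4) = sqrt(425/188) = 5*sqrt(799)/94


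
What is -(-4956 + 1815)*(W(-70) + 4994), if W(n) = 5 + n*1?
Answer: 15481989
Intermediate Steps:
W(n) = 5 + n
-(-4956 + 1815)*(W(-70) + 4994) = -(-4956 + 1815)*((5 - 70) + 4994) = -(-3141)*(-65 + 4994) = -(-3141)*4929 = -1*(-15481989) = 15481989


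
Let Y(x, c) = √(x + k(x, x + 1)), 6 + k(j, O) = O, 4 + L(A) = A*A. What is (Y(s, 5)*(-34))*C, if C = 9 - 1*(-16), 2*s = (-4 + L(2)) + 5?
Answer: -1700*I ≈ -1700.0*I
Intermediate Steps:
L(A) = -4 + A² (L(A) = -4 + A*A = -4 + A²)
s = ½ (s = ((-4 + (-4 + 2²)) + 5)/2 = ((-4 + (-4 + 4)) + 5)/2 = ((-4 + 0) + 5)/2 = (-4 + 5)/2 = (½)*1 = ½ ≈ 0.50000)
k(j, O) = -6 + O
C = 25 (C = 9 + 16 = 25)
Y(x, c) = √(-5 + 2*x) (Y(x, c) = √(x + (-6 + (x + 1))) = √(x + (-6 + (1 + x))) = √(x + (-5 + x)) = √(-5 + 2*x))
(Y(s, 5)*(-34))*C = (√(-5 + 2*(½))*(-34))*25 = (√(-5 + 1)*(-34))*25 = (√(-4)*(-34))*25 = ((2*I)*(-34))*25 = -68*I*25 = -1700*I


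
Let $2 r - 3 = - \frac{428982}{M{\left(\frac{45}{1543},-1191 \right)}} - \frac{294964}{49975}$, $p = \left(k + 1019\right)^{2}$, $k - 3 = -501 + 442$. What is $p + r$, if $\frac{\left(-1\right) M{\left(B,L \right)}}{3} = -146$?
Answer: $\frac{3381412576364}{3648175} \approx 9.2688 \cdot 10^{5}$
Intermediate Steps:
$M{\left(B,L \right)} = 438$ ($M{\left(B,L \right)} = \left(-3\right) \left(-146\right) = 438$)
$k = -56$ ($k = 3 + \left(-501 + 442\right) = 3 - 59 = -56$)
$p = 927369$ ($p = \left(-56 + 1019\right)^{2} = 963^{2} = 927369$)
$r = - \frac{1791825211}{3648175}$ ($r = \frac{3}{2} + \frac{- \frac{428982}{438} - \frac{294964}{49975}}{2} = \frac{3}{2} + \frac{\left(-428982\right) \frac{1}{438} - \frac{294964}{49975}}{2} = \frac{3}{2} + \frac{- \frac{71497}{73} - \frac{294964}{49975}}{2} = \frac{3}{2} + \frac{1}{2} \left(- \frac{3594594947}{3648175}\right) = \frac{3}{2} - \frac{3594594947}{7296350} = - \frac{1791825211}{3648175} \approx -491.16$)
$p + r = 927369 - \frac{1791825211}{3648175} = \frac{3381412576364}{3648175}$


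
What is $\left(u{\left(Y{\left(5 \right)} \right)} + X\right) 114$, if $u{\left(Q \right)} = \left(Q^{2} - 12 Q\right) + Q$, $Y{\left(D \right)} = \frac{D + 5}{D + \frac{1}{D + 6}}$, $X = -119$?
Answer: $- \frac{6111027}{392} \approx -15589.0$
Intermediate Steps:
$Y{\left(D \right)} = \frac{5 + D}{D + \frac{1}{6 + D}}$
$u{\left(Q \right)} = Q^{2} - 11 Q$
$\left(u{\left(Y{\left(5 \right)} \right)} + X\right) 114 = \left(\frac{30 + 5^{2} + 11 \cdot 5}{1 + 5^{2} + 6 \cdot 5} \left(-11 + \frac{30 + 5^{2} + 11 \cdot 5}{1 + 5^{2} + 6 \cdot 5}\right) - 119\right) 114 = \left(\frac{30 + 25 + 55}{1 + 25 + 30} \left(-11 + \frac{30 + 25 + 55}{1 + 25 + 30}\right) - 119\right) 114 = \left(\frac{1}{56} \cdot 110 \left(-11 + \frac{1}{56} \cdot 110\right) - 119\right) 114 = \left(\frac{55 \left(-11 + \frac{55}{28}\right)}{28} - 119\right) 114 = \left(\frac{55}{28} \left(- \frac{253}{28}\right) - 119\right) 114 = \left(- \frac{13915}{784} - 119\right) 114 = \left(- \frac{107211}{784}\right) 114 = - \frac{6111027}{392}$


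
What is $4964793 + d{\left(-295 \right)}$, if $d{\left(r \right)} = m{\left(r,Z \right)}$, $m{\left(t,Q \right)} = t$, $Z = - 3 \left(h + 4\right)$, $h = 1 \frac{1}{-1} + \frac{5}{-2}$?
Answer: $4964498$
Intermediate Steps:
$h = - \frac{7}{2}$ ($h = 1 \left(-1\right) + 5 \left(- \frac{1}{2}\right) = -1 - \frac{5}{2} = - \frac{7}{2} \approx -3.5$)
$Z = - \frac{3}{2}$ ($Z = - 3 \left(- \frac{7}{2} + 4\right) = \left(-3\right) \frac{1}{2} = - \frac{3}{2} \approx -1.5$)
$d{\left(r \right)} = r$
$4964793 + d{\left(-295 \right)} = 4964793 - 295 = 4964498$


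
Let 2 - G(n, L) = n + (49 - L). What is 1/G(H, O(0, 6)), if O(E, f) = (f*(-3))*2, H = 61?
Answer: -1/144 ≈ -0.0069444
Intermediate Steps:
O(E, f) = -6*f (O(E, f) = -3*f*2 = -6*f)
G(n, L) = -47 + L - n (G(n, L) = 2 - (n + (49 - L)) = 2 - (49 + n - L) = 2 + (-49 + L - n) = -47 + L - n)
1/G(H, O(0, 6)) = 1/(-47 - 6*6 - 1*61) = 1/(-47 - 36 - 61) = 1/(-144) = -1/144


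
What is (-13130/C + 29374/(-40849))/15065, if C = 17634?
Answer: -527164243/5425895261145 ≈ -9.7157e-5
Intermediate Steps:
(-13130/C + 29374/(-40849))/15065 = (-13130/17634 + 29374/(-40849))/15065 = (-13130*1/17634 + 29374*(-1/40849))*(1/15065) = (-6565/8817 - 29374/40849)*(1/15065) = -527164243/360165633*1/15065 = -527164243/5425895261145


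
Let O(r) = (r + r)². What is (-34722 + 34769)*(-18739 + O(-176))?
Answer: 4942755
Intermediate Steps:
O(r) = 4*r² (O(r) = (2*r)² = 4*r²)
(-34722 + 34769)*(-18739 + O(-176)) = (-34722 + 34769)*(-18739 + 4*(-176)²) = 47*(-18739 + 4*30976) = 47*(-18739 + 123904) = 47*105165 = 4942755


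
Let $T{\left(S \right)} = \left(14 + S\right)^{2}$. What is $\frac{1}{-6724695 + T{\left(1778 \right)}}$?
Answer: $- \frac{1}{3513431} \approx -2.8462 \cdot 10^{-7}$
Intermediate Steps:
$\frac{1}{-6724695 + T{\left(1778 \right)}} = \frac{1}{-6724695 + \left(14 + 1778\right)^{2}} = \frac{1}{-6724695 + 1792^{2}} = \frac{1}{-6724695 + 3211264} = \frac{1}{-3513431} = - \frac{1}{3513431}$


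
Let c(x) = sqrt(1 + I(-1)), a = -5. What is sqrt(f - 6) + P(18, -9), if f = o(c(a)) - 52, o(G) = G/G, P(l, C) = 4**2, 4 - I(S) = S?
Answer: 16 + I*sqrt(57) ≈ 16.0 + 7.5498*I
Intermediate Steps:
I(S) = 4 - S
P(l, C) = 16
c(x) = sqrt(6) (c(x) = sqrt(1 + (4 - 1*(-1))) = sqrt(1 + (4 + 1)) = sqrt(1 + 5) = sqrt(6))
o(G) = 1
f = -51 (f = 1 - 52 = -51)
sqrt(f - 6) + P(18, -9) = sqrt(-51 - 6) + 16 = sqrt(-57) + 16 = I*sqrt(57) + 16 = 16 + I*sqrt(57)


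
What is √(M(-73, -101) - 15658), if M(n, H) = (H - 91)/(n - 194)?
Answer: I*√124021322/89 ≈ 125.13*I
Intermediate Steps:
M(n, H) = (-91 + H)/(-194 + n)
√(M(-73, -101) - 15658) = √((-91 - 101)/(-194 - 73) - 15658) = √(-192/(-267) - 15658) = √(-1/267*(-192) - 15658) = √(64/89 - 15658) = √(-1393498/89) = I*√124021322/89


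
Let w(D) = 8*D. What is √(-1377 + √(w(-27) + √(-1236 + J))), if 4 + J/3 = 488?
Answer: √(-1377 + √6*√(-36 + √6)) ≈ 0.1912 + 37.108*I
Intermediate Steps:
J = 1452 (J = -12 + 3*488 = -12 + 1464 = 1452)
√(-1377 + √(w(-27) + √(-1236 + J))) = √(-1377 + √(8*(-27) + √(-1236 + 1452))) = √(-1377 + √(-216 + √216)) = √(-1377 + √(-216 + 6*√6))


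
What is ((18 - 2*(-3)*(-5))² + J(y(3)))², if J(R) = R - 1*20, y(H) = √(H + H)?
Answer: (124 + √6)² ≈ 15989.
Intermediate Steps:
y(H) = √2*√H (y(H) = √(2*H) = √2*√H)
J(R) = -20 + R (J(R) = R - 20 = -20 + R)
((18 - 2*(-3)*(-5))² + J(y(3)))² = ((18 - 2*(-3)*(-5))² + (-20 + √2*√3))² = ((18 + 6*(-5))² + (-20 + √6))² = ((18 - 30)² + (-20 + √6))² = ((-12)² + (-20 + √6))² = (144 + (-20 + √6))² = (124 + √6)²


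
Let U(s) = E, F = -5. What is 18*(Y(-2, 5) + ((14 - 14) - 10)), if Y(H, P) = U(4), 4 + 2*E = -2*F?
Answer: -126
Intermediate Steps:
E = 3 (E = -2 + (-2*(-5))/2 = -2 + (1/2)*10 = -2 + 5 = 3)
U(s) = 3
Y(H, P) = 3
18*(Y(-2, 5) + ((14 - 14) - 10)) = 18*(3 + ((14 - 14) - 10)) = 18*(3 + (0 - 10)) = 18*(3 - 10) = 18*(-7) = -126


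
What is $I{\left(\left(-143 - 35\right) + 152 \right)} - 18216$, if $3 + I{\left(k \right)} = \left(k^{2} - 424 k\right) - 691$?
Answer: $-7210$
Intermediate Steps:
$I{\left(k \right)} = -694 + k^{2} - 424 k$ ($I{\left(k \right)} = -3 - \left(691 - k^{2} + 424 k\right) = -694 + k^{2} - 424 k$)
$I{\left(\left(-143 - 35\right) + 152 \right)} - 18216 = \left(-694 + \left(\left(-143 - 35\right) + 152\right)^{2} - 424 \left(\left(-143 - 35\right) + 152\right)\right) - 18216 = \left(-694 + \left(-178 + 152\right)^{2} - 424 \left(-178 + 152\right)\right) - 18216 = \left(-694 + \left(-26\right)^{2} - -11024\right) - 18216 = \left(-694 + 676 + 11024\right) - 18216 = 11006 - 18216 = -7210$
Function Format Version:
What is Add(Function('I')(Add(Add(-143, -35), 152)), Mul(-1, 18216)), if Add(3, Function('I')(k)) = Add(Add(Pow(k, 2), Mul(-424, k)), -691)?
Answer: -7210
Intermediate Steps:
Function('I')(k) = Add(-694, Pow(k, 2), Mul(-424, k)) (Function('I')(k) = Add(-3, Add(Add(Pow(k, 2), Mul(-424, k)), -691)) = Add(-3, Add(-691, Pow(k, 2), Mul(-424, k))) = Add(-694, Pow(k, 2), Mul(-424, k)))
Add(Function('I')(Add(Add(-143, -35), 152)), Mul(-1, 18216)) = Add(Add(-694, Pow(Add(Add(-143, -35), 152), 2), Mul(-424, Add(Add(-143, -35), 152))), Mul(-1, 18216)) = Add(Add(-694, Pow(Add(-178, 152), 2), Mul(-424, Add(-178, 152))), -18216) = Add(Add(-694, Pow(-26, 2), Mul(-424, -26)), -18216) = Add(Add(-694, 676, 11024), -18216) = Add(11006, -18216) = -7210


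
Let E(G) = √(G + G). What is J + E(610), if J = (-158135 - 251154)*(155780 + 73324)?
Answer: -93769747056 + 2*√305 ≈ -9.3770e+10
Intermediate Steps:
E(G) = √2*√G (E(G) = √(2*G) = √2*√G)
J = -93769747056 (J = -409289*229104 = -93769747056)
J + E(610) = -93769747056 + √2*√610 = -93769747056 + 2*√305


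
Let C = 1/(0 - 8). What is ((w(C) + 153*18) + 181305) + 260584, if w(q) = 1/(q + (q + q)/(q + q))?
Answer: 3112509/7 ≈ 4.4464e+5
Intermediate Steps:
C = -⅛ (C = 1/(-8) = -⅛ ≈ -0.12500)
w(q) = 1/(1 + q) (w(q) = 1/(q + (2*q)/((2*q))) = 1/(q + (2*q)*(1/(2*q))) = 1/(q + 1) = 1/(1 + q))
((w(C) + 153*18) + 181305) + 260584 = ((1/(1 - ⅛) + 153*18) + 181305) + 260584 = ((1/(7/8) + 2754) + 181305) + 260584 = ((8/7 + 2754) + 181305) + 260584 = (19286/7 + 181305) + 260584 = 1288421/7 + 260584 = 3112509/7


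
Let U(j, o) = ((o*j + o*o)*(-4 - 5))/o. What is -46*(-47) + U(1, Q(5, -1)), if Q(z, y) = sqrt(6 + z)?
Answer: 2153 - 9*sqrt(11) ≈ 2123.1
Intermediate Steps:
U(j, o) = (-9*o**2 - 9*j*o)/o (U(j, o) = ((j*o + o**2)*(-9))/o = ((o**2 + j*o)*(-9))/o = (-9*o**2 - 9*j*o)/o)
-46*(-47) + U(1, Q(5, -1)) = -46*(-47) + (-9*1 - 9*sqrt(6 + 5)) = 2162 + (-9 - 9*sqrt(11)) = 2153 - 9*sqrt(11)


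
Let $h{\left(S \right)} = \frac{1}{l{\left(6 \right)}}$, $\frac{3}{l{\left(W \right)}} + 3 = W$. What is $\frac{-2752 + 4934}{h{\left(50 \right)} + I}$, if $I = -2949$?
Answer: $- \frac{1091}{1474} \approx -0.74016$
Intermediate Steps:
$l{\left(W \right)} = \frac{3}{-3 + W}$
$h{\left(S \right)} = 1$ ($h{\left(S \right)} = \frac{1}{3 \frac{1}{-3 + 6}} = \frac{1}{3 \cdot \frac{1}{3}} = 1^{-1} = 1$)
$\frac{-2752 + 4934}{h{\left(50 \right)} + I} = \frac{-2752 + 4934}{1 - 2949} = \frac{2182}{-2948} = 2182 \left(- \frac{1}{2948}\right) = - \frac{1091}{1474}$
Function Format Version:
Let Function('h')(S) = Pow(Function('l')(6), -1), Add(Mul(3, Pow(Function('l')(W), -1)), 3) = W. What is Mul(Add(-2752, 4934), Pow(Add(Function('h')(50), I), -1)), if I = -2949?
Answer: Rational(-1091, 1474) ≈ -0.74016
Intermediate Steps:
Function('l')(W) = Mul(3, Pow(Add(-3, W), -1))
Function('h')(S) = 1 (Function('h')(S) = Pow(Mul(3, Pow(Add(-3, 6), -1)), -1) = Pow(Mul(3, Pow(3, -1)), -1) = Pow(Mul(3, Rational(1, 3)), -1) = Pow(1, -1) = 1)
Mul(Add(-2752, 4934), Pow(Add(Function('h')(50), I), -1)) = Mul(Add(-2752, 4934), Pow(Add(1, -2949), -1)) = Mul(2182, Pow(-2948, -1)) = Mul(2182, Rational(-1, 2948)) = Rational(-1091, 1474)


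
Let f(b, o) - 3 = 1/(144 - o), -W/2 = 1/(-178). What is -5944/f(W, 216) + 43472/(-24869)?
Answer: -819421744/411295 ≈ -1992.3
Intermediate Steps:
W = 1/89 (W = -2/(-178) = -2*(-1/178) = 1/89 ≈ 0.011236)
f(b, o) = 3 + 1/(144 - o)
-5944/f(W, 216) + 43472/(-24869) = -5944*(-144 + 216)/(-433 + 3*216) + 43472/(-24869) = -5944*72/(-433 + 648) + 43472*(-1/24869) = -5944/((1/72)*215) - 3344/1913 = -5944/215/72 - 3344/1913 = -5944*72/215 - 3344/1913 = -427968/215 - 3344/1913 = -819421744/411295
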